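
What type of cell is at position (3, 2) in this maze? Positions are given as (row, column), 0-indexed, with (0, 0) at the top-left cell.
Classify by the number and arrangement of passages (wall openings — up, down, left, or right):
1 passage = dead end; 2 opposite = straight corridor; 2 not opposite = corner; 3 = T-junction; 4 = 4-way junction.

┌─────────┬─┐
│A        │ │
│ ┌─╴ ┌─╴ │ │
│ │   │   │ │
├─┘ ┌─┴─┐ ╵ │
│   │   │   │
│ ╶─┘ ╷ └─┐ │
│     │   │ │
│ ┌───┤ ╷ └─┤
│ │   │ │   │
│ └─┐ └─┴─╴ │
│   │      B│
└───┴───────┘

Checking cell at (3, 2):
Number of passages: 2
Cell type: corner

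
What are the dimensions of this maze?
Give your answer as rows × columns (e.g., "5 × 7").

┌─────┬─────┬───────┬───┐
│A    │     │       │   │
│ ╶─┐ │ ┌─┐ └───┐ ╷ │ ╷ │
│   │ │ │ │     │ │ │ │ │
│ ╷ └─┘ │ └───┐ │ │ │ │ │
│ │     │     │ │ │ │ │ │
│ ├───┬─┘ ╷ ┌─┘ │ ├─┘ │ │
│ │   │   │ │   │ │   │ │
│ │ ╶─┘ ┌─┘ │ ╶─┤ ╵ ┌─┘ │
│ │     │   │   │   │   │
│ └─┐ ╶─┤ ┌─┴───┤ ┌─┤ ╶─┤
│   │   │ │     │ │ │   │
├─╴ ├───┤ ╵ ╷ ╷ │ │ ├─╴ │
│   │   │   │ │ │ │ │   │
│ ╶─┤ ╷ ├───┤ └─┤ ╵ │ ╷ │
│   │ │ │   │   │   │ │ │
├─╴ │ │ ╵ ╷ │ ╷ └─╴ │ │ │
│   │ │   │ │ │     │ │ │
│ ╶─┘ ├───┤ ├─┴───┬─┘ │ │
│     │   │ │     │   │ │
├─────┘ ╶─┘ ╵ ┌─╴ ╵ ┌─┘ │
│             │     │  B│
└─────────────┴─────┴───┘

Counting the maze dimensions:
Rows (vertical): 11
Columns (horizontal): 12
Dimensions: 11 × 12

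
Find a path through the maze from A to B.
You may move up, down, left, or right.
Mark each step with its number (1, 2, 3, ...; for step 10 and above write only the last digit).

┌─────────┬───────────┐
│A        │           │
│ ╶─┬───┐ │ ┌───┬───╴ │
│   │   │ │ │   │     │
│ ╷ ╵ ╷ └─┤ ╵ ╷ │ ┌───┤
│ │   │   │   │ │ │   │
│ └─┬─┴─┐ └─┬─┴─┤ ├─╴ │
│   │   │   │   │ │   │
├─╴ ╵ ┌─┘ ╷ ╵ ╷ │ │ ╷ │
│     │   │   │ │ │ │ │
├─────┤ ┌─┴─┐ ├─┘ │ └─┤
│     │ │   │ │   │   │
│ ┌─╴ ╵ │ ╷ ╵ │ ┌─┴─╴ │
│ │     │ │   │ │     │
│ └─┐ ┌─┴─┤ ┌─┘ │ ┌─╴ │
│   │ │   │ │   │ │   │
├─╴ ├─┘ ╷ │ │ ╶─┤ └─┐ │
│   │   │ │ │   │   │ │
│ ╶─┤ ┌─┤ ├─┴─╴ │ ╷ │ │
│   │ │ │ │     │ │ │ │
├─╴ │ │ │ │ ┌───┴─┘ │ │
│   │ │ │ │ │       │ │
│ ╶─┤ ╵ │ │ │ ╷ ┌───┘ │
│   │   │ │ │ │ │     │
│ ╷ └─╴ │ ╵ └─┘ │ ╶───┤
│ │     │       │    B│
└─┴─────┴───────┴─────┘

Finding the shortest path through the maze:
Path length: 68 steps
Directions: down → right → down → right → up → right → down → right → down → down → left → down → down → left → up → left → left → down → down → right → down → left → down → right → down → left → down → right → down → right → right → up → left → up → up → up → right → up → right → down → down → down → down → down → right → right → right → up → up → right → right → up → up → left → up → up → right → right → down → down → down → down → down → left → left → down → right → right

Solution:

┌─────────┬───────────┐
│A        │           │
│ ╶─┬───┐ │ ┌───┬───╴ │
│1 2│5 6│ │ │   │     │
│ ╷ ╵ ╷ └─┤ ╵ ╷ │ ┌───┤
│ │3 4│7 8│   │ │ │   │
│ └─┬─┴─┐ └─┬─┴─┤ ├─╴ │
│   │   │9  │   │ │   │
├─╴ ╵ ┌─┘ ╷ ╵ ╷ │ │ ╷ │
│     │1 0│   │ │ │ │ │
├─────┤ ┌─┴─┐ ├─┘ │ └─┤
│7 6 5│2│   │ │   │   │
│ ┌─╴ ╵ │ ╷ ╵ │ ┌─┴─╴ │
│8│  4 3│ │   │ │6 7 8│
│ └─┐ ┌─┴─┤ ┌─┘ │ ┌─╴ │
│9 0│ │8 9│ │   │5│  9│
├─╴ ├─┘ ╷ │ │ ╶─┤ └─┐ │
│2 1│6 7│0│ │   │4 3│0│
│ ╶─┤ ┌─┤ ├─┴─╴ │ ╷ │ │
│3 4│5│ │1│     │ │2│1│
├─╴ │ │ │ │ ┌───┴─┘ │ │
│6 5│4│ │2│ │  9 0 1│2│
│ ╶─┤ ╵ │ │ │ ╷ ┌───┘ │
│7 8│3 2│3│ │ │8│5 4 3│
│ ╷ └─╴ │ ╵ └─┘ │ ╶───┤
│ │9 0 1│4 5 6 7│6 7 B│
└─┴─────┴───────┴─────┘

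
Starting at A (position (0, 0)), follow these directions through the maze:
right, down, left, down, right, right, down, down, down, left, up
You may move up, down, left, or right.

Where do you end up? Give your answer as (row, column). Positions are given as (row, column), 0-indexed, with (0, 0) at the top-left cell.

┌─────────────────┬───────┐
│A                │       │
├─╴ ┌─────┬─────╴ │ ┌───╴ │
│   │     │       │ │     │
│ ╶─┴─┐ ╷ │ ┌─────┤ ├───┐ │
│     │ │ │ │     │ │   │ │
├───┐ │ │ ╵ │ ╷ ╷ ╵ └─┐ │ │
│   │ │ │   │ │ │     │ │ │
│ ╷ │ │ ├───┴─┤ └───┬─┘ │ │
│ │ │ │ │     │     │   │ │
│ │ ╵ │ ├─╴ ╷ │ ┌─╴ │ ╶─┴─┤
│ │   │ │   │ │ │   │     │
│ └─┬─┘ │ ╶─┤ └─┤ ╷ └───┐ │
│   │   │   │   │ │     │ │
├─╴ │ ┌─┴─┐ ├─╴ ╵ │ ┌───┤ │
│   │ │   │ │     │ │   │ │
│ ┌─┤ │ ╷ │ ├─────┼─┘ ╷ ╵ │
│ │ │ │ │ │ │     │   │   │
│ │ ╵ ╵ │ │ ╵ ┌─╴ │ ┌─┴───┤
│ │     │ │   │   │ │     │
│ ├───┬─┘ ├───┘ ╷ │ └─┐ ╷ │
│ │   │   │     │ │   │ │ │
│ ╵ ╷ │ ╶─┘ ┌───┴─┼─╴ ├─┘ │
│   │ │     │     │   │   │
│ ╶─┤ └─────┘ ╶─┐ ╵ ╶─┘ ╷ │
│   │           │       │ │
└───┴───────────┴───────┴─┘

Following directions step by step:
Start: (0, 0)
  right: (0, 0) → (0, 1)
  down: (0, 1) → (1, 1)
  left: (1, 1) → (1, 0)
  down: (1, 0) → (2, 0)
  right: (2, 0) → (2, 1)
  right: (2, 1) → (2, 2)
  down: (2, 2) → (3, 2)
  down: (3, 2) → (4, 2)
  down: (4, 2) → (5, 2)
  left: (5, 2) → (5, 1)
  up: (5, 1) → (4, 1)
Final position: (4, 1)

Path taken:

┌─────────────────┬───────┐
│A ↓              │       │
├─╴ ┌─────┬─────╴ │ ┌───╴ │
│↓ ↲│     │       │ │     │
│ ╶─┴─┐ ╷ │ ┌─────┤ ├───┐ │
│↳ → ↓│ │ │ │     │ │   │ │
├───┐ │ │ ╵ │ ╷ ╷ ╵ └─┐ │ │
│   │↓│ │   │ │ │     │ │ │
│ ╷ │ │ ├───┴─┤ └───┬─┘ │ │
│ │B│↓│ │     │     │   │ │
│ │ ╵ │ ├─╴ ╷ │ ┌─╴ │ ╶─┴─┤
│ │↑ ↲│ │   │ │ │   │     │
│ └─┬─┘ │ ╶─┤ └─┤ ╷ └───┐ │
│   │   │   │   │ │     │ │
├─╴ │ ┌─┴─┐ ├─╴ ╵ │ ┌───┤ │
│   │ │   │ │     │ │   │ │
│ ┌─┤ │ ╷ │ ├─────┼─┘ ╷ ╵ │
│ │ │ │ │ │ │     │   │   │
│ │ ╵ ╵ │ │ ╵ ┌─╴ │ ┌─┴───┤
│ │     │ │   │   │ │     │
│ ├───┬─┘ ├───┘ ╷ │ └─┐ ╷ │
│ │   │   │     │ │   │ │ │
│ ╵ ╷ │ ╶─┘ ┌───┴─┼─╴ ├─┘ │
│   │ │     │     │   │   │
│ ╶─┤ └─────┘ ╶─┐ ╵ ╶─┘ ╷ │
│   │           │       │ │
└───┴───────────┴───────┴─┘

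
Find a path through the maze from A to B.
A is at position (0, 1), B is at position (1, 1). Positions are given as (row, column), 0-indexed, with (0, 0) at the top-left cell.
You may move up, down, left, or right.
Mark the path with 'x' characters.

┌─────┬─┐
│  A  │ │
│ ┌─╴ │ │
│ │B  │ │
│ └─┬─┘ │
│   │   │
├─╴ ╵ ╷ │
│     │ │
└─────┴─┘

Finding the shortest path from (0, 1) to (1, 1):
Path length: 3 steps
Directions: right → down → left

Solution:

┌─────┬─┐
│  A x│ │
│ ┌─╴ │ │
│ │B x│ │
│ └─┬─┘ │
│   │   │
├─╴ ╵ ╷ │
│     │ │
└─────┴─┘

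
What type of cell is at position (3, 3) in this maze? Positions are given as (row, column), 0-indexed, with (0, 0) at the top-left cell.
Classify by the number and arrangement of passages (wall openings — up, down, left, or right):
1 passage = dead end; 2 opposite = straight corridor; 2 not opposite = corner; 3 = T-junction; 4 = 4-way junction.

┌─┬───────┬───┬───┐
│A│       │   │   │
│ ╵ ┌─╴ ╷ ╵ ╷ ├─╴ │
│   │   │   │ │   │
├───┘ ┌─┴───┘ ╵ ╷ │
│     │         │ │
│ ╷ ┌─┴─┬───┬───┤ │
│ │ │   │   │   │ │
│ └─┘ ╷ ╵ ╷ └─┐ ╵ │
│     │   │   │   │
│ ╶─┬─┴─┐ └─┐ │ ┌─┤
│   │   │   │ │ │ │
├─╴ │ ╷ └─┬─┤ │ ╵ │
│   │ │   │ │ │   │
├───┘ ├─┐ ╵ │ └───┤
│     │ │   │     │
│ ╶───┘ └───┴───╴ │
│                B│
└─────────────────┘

Checking cell at (3, 3):
Number of passages: 2
Cell type: corner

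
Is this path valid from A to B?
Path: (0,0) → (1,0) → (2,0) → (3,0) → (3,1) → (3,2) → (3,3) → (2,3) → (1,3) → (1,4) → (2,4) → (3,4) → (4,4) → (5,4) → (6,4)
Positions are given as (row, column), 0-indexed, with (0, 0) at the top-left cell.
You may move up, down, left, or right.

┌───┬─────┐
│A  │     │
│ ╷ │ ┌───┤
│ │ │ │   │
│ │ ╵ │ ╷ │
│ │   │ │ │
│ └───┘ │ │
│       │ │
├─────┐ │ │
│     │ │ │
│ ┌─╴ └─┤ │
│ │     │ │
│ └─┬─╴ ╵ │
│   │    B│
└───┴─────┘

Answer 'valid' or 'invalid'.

Checking path validity:
Result: All consecutive moves are passable.

valid

Correct solution:

┌───┬─────┐
│A  │     │
│ ╷ │ ┌───┤
│↓│ │ │↱ ↓│
│ │ ╵ │ ╷ │
│↓│   │↑│↓│
│ └───┘ │ │
│↳ → → ↑│↓│
├─────┐ │ │
│     │ │↓│
│ ┌─╴ └─┤ │
│ │     │↓│
│ └─┬─╴ ╵ │
│   │    B│
└───┴─────┘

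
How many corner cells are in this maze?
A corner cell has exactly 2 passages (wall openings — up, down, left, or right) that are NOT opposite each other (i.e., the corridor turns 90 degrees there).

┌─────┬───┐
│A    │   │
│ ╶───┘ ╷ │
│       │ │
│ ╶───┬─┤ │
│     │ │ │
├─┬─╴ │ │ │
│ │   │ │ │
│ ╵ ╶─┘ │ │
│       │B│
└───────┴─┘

Counting corner cells (2 non-opposite passages):
Total corners: 10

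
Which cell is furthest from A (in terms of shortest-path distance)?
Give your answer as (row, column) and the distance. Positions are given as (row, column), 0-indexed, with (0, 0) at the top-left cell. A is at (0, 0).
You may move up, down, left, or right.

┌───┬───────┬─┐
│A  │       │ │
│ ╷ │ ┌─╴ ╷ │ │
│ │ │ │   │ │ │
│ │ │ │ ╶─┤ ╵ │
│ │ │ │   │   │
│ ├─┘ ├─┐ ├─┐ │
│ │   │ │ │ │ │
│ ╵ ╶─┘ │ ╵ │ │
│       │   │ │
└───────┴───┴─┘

Computing BFS distances from A to all cells:
Furthest cell: (3, 5)
Distance: 20 steps

Path from A to the furthest cell:

┌───┬───────┬─┐
│A  │↱ → ↓  │ │
│ ╷ │ ┌─╴ ╷ │ │
│↓│ │↑│↓ ↲│ │ │
│ │ │ │ ╶─┤ ╵ │
│↓│ │↑│↳ ↓│   │
│ ├─┘ ├─┐ ├─┐ │
│↓│↱ ↑│ │↓│B│ │
│ ╵ ╶─┘ │ ╵ │ │
│↳ ↑    │↳ ↑│ │
└───────┴───┴─┘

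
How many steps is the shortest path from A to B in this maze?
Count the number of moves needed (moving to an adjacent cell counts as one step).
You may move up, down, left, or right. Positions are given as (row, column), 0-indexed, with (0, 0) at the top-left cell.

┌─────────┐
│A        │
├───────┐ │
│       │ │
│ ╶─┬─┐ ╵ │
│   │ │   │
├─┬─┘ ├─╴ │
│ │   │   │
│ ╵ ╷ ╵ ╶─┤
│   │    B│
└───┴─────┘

Using BFS to find shortest path:
Start: (0, 0), End: (4, 4)
Path found:
(0,0) → (0,1) → (0,2) → (0,3) → (0,4) → (1,4) → (2,4) → (3,4) → (3,3) → (4,3) → (4,4)
Number of steps: 10

Solution:

┌─────────┐
│A → → → ↓│
├───────┐ │
│       │↓│
│ ╶─┬─┐ ╵ │
│   │ │  ↓│
├─┬─┘ ├─╴ │
│ │   │↓ ↲│
│ ╵ ╷ ╵ ╶─┤
│   │  ↳ B│
└───┴─────┘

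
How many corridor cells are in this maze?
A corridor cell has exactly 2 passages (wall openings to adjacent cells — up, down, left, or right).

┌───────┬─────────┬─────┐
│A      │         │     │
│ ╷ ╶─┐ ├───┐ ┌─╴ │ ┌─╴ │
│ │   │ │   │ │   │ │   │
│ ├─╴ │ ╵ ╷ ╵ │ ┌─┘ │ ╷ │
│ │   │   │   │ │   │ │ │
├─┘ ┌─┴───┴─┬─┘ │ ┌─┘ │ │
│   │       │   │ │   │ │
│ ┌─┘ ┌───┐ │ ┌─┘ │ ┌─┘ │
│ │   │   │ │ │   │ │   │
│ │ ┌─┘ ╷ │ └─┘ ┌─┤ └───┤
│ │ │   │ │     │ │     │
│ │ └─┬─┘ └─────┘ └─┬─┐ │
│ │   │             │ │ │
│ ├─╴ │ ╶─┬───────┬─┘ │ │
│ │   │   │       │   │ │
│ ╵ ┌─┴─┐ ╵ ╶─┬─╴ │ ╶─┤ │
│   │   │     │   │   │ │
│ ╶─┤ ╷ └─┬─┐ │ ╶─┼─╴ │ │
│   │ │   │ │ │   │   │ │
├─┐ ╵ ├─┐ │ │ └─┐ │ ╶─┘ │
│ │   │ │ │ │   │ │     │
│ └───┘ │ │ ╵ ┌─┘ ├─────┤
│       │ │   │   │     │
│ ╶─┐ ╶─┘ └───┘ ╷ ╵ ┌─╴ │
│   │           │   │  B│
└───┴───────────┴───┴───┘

Counting cells with exactly 2 passages:
Total corridor cells: 130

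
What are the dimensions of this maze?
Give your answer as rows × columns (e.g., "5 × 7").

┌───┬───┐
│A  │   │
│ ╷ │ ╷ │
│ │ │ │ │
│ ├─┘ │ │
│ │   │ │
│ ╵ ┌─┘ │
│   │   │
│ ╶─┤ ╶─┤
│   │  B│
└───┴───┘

Counting the maze dimensions:
Rows (vertical): 5
Columns (horizontal): 4
Dimensions: 5 × 4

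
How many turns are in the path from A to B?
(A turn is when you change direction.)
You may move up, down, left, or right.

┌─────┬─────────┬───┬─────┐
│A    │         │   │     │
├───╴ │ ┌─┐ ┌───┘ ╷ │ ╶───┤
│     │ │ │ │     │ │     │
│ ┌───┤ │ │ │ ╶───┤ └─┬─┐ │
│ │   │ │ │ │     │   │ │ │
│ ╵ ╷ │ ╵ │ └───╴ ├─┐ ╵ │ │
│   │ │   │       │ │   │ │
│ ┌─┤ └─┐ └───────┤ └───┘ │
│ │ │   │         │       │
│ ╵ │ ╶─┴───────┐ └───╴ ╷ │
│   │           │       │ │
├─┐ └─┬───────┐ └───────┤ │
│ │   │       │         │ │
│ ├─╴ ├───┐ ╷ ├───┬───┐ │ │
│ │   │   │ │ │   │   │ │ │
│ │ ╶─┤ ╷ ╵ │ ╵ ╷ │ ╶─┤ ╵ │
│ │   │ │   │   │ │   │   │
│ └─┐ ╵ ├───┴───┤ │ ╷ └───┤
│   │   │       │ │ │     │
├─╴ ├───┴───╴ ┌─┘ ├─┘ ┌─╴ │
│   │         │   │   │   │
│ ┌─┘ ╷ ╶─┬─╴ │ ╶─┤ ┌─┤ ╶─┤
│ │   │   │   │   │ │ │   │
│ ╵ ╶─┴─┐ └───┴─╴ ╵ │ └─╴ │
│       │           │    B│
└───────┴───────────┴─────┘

Directions: right, right, down, left, left, down, down, down, down, right, down, right, down, left, down, right, down, right, up, up, right, down, right, up, up, right, down, down, right, up, right, down, down, down, left, down, right, down, right, up, up, right, up, right, right, down, left, down, right, down
Number of turns: 37

Solution:

┌─────┬─────────┬───┬─────┐
│A → ↓│         │   │     │
├───╴ │ ┌─┐ ┌───┘ ╷ │ ╶───┤
│↓ ← ↲│ │ │ │     │ │     │
│ ┌───┤ │ │ │ ╶───┤ └─┬─┐ │
│↓│   │ │ │ │     │   │ │ │
│ ╵ ╷ │ ╵ │ └───╴ ├─┐ ╵ │ │
│↓  │ │   │       │ │   │ │
│ ┌─┤ └─┐ └───────┤ └───┘ │
│↓│ │   │         │       │
│ ╵ │ ╶─┴───────┐ └───╴ ╷ │
│↳ ↓│           │       │ │
├─┐ └─┬───────┐ └───────┤ │
│ │↳ ↓│    ↱ ↓│         │ │
│ ├─╴ ├───┐ ╷ ├───┬───┐ │ │
│ │↓ ↲│↱ ↓│↑│↓│↱ ↓│   │ │ │
│ │ ╶─┤ ╷ ╵ │ ╵ ╷ │ ╶─┤ ╵ │
│ │↳ ↓│↑│↳ ↑│↳ ↑│↓│   │   │
│ └─┐ ╵ ├───┴───┤ │ ╷ └───┤
│   │↳ ↑│       │↓│ │↱ → ↓│
├─╴ ├───┴───╴ ┌─┘ ├─┘ ┌─╴ │
│   │         │↓ ↲│↱ ↑│↓ ↲│
│ ┌─┘ ╷ ╶─┬─╴ │ ╶─┤ ┌─┤ ╶─┤
│ │   │   │   │↳ ↓│↑│ │↳ ↓│
│ ╵ ╶─┴─┐ └───┴─╴ ╵ │ └─╴ │
│       │        ↳ ↑│    B│
└───────┴───────────┴─────┘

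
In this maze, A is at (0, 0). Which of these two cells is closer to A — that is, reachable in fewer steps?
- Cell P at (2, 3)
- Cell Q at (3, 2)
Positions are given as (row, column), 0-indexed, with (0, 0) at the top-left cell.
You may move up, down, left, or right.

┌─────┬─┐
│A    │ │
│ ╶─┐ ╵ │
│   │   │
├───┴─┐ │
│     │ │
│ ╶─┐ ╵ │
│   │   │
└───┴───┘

Shortest path A → P at (2, 3): 5 steps
Shortest path A → Q at (3, 2): 7 steps

P is closer (5 steps vs 7 steps).

Path to P:

┌─────┬─┐
│A → ↓│ │
│ ╶─┐ ╵ │
│   │↳ ↓│
├───┴─┐ │
│     │P│
│ ╶─┐ ╵ │
│   │   │
└───┴───┘

Path to Q:

┌─────┬─┐
│A → ↓│ │
│ ╶─┐ ╵ │
│   │↳ ↓│
├───┴─┐ │
│     │↓│
│ ╶─┐ ╵ │
│   │Q ↲│
└───┴───┘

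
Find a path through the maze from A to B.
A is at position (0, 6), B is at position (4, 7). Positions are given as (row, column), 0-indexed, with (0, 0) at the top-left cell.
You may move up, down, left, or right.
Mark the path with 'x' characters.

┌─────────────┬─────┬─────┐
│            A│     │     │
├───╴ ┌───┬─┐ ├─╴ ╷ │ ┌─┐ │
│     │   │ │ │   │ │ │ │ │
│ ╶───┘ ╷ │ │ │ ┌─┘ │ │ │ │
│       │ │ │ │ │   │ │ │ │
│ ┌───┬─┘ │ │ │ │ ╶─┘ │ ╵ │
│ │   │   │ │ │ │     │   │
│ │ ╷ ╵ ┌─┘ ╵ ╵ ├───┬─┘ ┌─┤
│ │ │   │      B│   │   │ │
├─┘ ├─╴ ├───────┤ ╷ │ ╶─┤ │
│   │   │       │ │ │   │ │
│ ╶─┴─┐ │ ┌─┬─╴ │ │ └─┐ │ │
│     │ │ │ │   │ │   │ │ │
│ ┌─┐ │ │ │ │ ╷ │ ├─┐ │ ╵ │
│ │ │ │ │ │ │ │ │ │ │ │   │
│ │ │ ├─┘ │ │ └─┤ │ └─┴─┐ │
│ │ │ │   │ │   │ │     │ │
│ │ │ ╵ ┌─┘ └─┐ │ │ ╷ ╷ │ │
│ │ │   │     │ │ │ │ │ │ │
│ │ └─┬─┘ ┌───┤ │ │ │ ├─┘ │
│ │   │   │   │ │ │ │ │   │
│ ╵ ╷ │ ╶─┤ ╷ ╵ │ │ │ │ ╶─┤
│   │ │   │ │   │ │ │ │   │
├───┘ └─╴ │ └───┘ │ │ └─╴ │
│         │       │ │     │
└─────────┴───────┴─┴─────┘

Finding the shortest path from (0, 6) to (4, 7):
Path length: 5 steps
Directions: down → down → down → down → right

Solution:

┌─────────────┬─────┬─────┐
│            A│     │     │
├───╴ ┌───┬─┐ ├─╴ ╷ │ ┌─┐ │
│     │   │ │x│   │ │ │ │ │
│ ╶───┘ ╷ │ │ │ ┌─┘ │ │ │ │
│       │ │ │x│ │   │ │ │ │
│ ┌───┬─┘ │ │ │ │ ╶─┘ │ ╵ │
│ │   │   │ │x│ │     │   │
│ │ ╷ ╵ ┌─┘ ╵ ╵ ├───┬─┘ ┌─┤
│ │ │   │    x B│   │   │ │
├─┘ ├─╴ ├───────┤ ╷ │ ╶─┤ │
│   │   │       │ │ │   │ │
│ ╶─┴─┐ │ ┌─┬─╴ │ │ └─┐ │ │
│     │ │ │ │   │ │   │ │ │
│ ┌─┐ │ │ │ │ ╷ │ ├─┐ │ ╵ │
│ │ │ │ │ │ │ │ │ │ │ │   │
│ │ │ ├─┘ │ │ └─┤ │ └─┴─┐ │
│ │ │ │   │ │   │ │     │ │
│ │ │ ╵ ┌─┘ └─┐ │ │ ╷ ╷ │ │
│ │ │   │     │ │ │ │ │ │ │
│ │ └─┬─┘ ┌───┤ │ │ │ ├─┘ │
│ │   │   │   │ │ │ │ │   │
│ ╵ ╷ │ ╶─┤ ╷ ╵ │ │ │ │ ╶─┤
│   │ │   │ │   │ │ │ │   │
├───┘ └─╴ │ └───┘ │ │ └─╴ │
│         │       │ │     │
└─────────┴───────┴─┴─────┘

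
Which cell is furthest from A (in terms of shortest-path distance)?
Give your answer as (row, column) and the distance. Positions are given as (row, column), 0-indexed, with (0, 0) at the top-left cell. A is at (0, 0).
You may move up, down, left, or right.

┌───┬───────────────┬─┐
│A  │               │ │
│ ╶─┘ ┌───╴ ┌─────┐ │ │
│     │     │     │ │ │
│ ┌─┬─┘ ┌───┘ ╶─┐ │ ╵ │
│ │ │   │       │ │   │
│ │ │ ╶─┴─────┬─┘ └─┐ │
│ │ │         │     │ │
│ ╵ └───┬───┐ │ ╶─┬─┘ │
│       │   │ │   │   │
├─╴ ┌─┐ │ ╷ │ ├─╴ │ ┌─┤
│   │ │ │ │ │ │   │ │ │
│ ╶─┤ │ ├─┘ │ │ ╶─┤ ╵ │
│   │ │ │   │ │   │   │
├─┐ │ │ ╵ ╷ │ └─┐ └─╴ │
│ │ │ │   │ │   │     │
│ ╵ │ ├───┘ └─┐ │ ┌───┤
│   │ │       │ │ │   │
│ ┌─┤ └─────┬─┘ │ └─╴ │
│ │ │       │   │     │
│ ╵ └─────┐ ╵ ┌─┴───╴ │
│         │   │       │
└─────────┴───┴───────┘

Computing BFS distances from A to all cells:
Furthest cell: (2, 4)
Distance: 38 steps

Path from A to the furthest cell:

┌───┬───────────────┬─┐
│A  │↱ → → → → → → ↓│ │
│ ╶─┘ ┌───╴ ┌─────┐ │ │
│↳ → ↑│     │↓ ← ↰│↓│ │
│ ┌─┬─┘ ┌───┘ ╶─┐ │ ╵ │
│ │ │   │B ← ↲  │↑│↳ ↓│
│ │ │ ╶─┴─────┬─┘ └─┐ │
│ │ │         │↱ ↑  │↓│
│ ╵ └───┬───┐ │ ╶─┬─┘ │
│       │   │ │↑ ↰│↓ ↲│
├─╴ ┌─┐ │ ╷ │ ├─╴ │ ┌─┤
│   │ │ │ │ │ │↱ ↑│↓│ │
│ ╶─┤ │ ├─┘ │ │ ╶─┤ ╵ │
│   │ │ │   │ │↑ ↰│↳ ↓│
├─┐ │ │ ╵ ╷ │ └─┐ └─╴ │
│ │ │ │   │ │   │↑ ← ↲│
│ ╵ │ ├───┘ └─┐ │ ┌───┤
│   │ │       │ │ │   │
│ ┌─┤ └─────┬─┘ │ └─╴ │
│ │ │       │   │     │
│ ╵ └─────┐ ╵ ┌─┴───╴ │
│         │   │       │
└─────────┴───┴───────┘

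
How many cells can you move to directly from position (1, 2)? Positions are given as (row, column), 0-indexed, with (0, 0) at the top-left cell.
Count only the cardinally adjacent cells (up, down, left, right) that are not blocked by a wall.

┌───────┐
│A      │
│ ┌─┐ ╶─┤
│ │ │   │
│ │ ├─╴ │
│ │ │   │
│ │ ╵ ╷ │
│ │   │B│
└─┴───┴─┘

Checking passable neighbors of (1, 2):
Neighbors: (0, 2), (1, 3)
Count: 2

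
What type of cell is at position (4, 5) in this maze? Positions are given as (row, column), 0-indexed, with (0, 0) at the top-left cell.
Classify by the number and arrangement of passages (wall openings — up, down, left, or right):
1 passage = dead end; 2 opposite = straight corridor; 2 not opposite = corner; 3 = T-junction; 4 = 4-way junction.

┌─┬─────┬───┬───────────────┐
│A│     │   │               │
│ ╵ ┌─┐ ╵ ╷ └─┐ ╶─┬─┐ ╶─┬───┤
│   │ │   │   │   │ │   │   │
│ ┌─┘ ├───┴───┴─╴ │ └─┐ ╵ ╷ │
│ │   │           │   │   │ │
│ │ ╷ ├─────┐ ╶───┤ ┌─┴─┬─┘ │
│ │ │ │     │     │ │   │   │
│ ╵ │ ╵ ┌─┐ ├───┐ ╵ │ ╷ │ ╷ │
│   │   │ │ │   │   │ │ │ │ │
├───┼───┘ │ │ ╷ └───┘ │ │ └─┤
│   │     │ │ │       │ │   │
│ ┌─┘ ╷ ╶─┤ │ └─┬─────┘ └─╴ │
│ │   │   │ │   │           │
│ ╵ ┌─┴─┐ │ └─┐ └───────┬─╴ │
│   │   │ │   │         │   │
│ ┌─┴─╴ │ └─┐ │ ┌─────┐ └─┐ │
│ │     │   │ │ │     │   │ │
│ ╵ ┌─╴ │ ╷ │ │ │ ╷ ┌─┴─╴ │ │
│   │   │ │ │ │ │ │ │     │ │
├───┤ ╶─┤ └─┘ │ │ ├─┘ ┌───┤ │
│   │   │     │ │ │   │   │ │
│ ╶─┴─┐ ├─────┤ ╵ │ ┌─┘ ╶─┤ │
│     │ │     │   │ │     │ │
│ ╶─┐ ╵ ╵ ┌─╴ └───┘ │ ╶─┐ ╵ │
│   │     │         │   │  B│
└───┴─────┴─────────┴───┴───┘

Checking cell at (4, 5):
Number of passages: 2
Cell type: straight corridor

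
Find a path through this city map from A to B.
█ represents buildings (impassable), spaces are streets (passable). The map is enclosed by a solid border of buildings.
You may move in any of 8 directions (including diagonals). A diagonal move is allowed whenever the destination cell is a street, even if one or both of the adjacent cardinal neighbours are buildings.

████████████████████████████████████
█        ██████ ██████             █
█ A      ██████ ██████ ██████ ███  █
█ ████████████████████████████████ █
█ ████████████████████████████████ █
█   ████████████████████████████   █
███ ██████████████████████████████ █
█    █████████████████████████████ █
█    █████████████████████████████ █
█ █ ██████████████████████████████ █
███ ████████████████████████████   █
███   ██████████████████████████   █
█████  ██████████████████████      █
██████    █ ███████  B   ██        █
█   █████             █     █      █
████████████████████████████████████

Finding the shortest path from A to B:
Movement: 8-directional
Path length: 26 steps
Directions: down-left → down → down-right → down-right → down → down → down → down → down-right → right → down-right → down-right → right → right → down-right → right → right → right → right → right → right → right → right → right → right → up-right

Solution:

████████████████████████████████████
█        ██████ ██████             █
█ A      ██████ ██████ ██████ ███  █
█↓████████████████████████████████ █
█↘████████████████████████████████ █
█ ↘ ████████████████████████████   █
███↓██████████████████████████████ █
█  ↓ █████████████████████████████ █
█  ↓ █████████████████████████████ █
█ █↓██████████████████████████████ █
███↘████████████████████████████   █
███ →↘██████████████████████████   █
█████ ↘██████████████████████      █
██████ →→↘█ ███████  B   ██        █
█   █████ →→→→→→→→→→↗ █     █      █
████████████████████████████████████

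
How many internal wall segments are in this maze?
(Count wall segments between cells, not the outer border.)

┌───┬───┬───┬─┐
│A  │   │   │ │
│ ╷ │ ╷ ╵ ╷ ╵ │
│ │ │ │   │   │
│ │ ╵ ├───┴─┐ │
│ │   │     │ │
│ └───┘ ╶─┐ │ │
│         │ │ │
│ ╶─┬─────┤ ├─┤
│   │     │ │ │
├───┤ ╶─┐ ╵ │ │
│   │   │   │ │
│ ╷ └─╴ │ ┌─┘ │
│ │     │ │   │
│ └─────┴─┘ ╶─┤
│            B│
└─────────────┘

Counting internal wall segments:
Total internal walls: 42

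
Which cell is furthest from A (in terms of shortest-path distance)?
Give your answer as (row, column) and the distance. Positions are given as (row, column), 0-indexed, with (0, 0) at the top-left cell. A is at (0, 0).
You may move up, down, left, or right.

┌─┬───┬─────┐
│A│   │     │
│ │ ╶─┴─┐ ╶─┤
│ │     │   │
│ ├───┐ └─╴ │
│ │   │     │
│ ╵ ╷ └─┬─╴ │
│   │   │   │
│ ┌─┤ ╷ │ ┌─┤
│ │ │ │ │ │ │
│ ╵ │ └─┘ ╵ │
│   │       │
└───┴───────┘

Computing BFS distances from A to all cells:
Furthest cell: (0, 2)
Distance: 22 steps

Path from A to the furthest cell:

┌─┬───┬─────┐
│A│↱ B│     │
│ │ ╶─┴─┐ ╶─┤
│↓│↑ ← ↰│   │
│ ├───┐ └─╴ │
│↓│↱ ↓│↑ ← ↰│
│ ╵ ╷ └─┬─╴ │
│↳ ↑│↓  │↱ ↑│
│ ┌─┤ ╷ │ ┌─┤
│ │ │↓│ │↑│ │
│ ╵ │ └─┘ ╵ │
│   │↳ → ↑  │
└───┴───────┘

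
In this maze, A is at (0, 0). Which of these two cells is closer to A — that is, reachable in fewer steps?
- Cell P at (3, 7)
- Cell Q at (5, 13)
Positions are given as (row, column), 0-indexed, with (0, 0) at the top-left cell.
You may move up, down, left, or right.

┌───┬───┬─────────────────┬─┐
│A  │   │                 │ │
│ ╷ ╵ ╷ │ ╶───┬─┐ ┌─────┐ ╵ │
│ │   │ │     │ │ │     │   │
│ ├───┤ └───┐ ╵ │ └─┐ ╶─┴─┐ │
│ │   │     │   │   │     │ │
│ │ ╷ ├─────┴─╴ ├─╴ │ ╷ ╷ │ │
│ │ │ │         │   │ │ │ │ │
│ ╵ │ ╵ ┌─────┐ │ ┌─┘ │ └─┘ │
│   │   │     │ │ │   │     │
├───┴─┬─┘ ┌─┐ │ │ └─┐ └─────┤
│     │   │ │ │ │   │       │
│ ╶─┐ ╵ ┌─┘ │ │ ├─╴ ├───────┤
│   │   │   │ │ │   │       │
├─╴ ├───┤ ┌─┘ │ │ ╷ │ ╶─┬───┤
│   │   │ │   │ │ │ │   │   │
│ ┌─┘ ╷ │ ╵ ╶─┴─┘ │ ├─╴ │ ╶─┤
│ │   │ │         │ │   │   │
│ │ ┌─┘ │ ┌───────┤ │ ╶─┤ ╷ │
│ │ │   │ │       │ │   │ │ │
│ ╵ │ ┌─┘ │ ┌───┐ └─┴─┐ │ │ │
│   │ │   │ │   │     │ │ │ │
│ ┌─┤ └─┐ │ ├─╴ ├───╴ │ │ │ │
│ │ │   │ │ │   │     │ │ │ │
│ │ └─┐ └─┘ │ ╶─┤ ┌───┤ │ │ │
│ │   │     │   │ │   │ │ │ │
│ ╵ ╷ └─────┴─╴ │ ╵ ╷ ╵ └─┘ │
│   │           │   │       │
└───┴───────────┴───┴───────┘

Shortest path A → P at (3, 7): 16 steps
Shortest path A → Q at (5, 13): 46 steps

P is closer (16 steps vs 46 steps).

Path to P:

┌───┬───┬─────────────────┬─┐
│A  │   │                 │ │
│ ╷ ╵ ╷ │ ╶───┬─┐ ┌─────┐ ╵ │
│↓│   │ │     │ │ │     │   │
│ ├───┤ └───┐ ╵ │ └─┐ ╶─┴─┐ │
│↓│↱ ↓│     │   │   │     │ │
│ │ ╷ ├─────┴─╴ ├─╴ │ ╷ ╷ │ │
│↓│↑│↓│↱ → → → P│   │ │ │ │ │
│ ╵ │ ╵ ┌─────┐ │ ┌─┘ │ └─┘ │
│↳ ↑│↳ ↑│     │ │ │   │     │
├───┴─┬─┘ ┌─┐ │ │ └─┐ └─────┤
│     │   │ │ │ │   │       │
│ ╶─┐ ╵ ┌─┘ │ │ ├─╴ ├───────┤
│   │   │   │ │ │   │       │
├─╴ ├───┤ ┌─┘ │ │ ╷ │ ╶─┬───┤
│   │   │ │   │ │ │ │   │   │
│ ┌─┘ ╷ │ ╵ ╶─┴─┘ │ ├─╴ │ ╶─┤
│ │   │ │         │ │   │   │
│ │ ┌─┘ │ ┌───────┤ │ ╶─┤ ╷ │
│ │ │   │ │       │ │   │ │ │
│ ╵ │ ┌─┘ │ ┌───┐ └─┴─┐ │ │ │
│   │ │   │ │   │     │ │ │ │
│ ┌─┤ └─┐ │ ├─╴ ├───╴ │ │ │ │
│ │ │   │ │ │   │     │ │ │ │
│ │ └─┐ └─┘ │ ╶─┤ ┌───┤ │ │ │
│ │   │     │   │ │   │ │ │ │
│ ╵ ╷ └─────┴─╴ │ ╵ ╷ ╵ └─┘ │
│   │           │   │       │
└───┴───────────┴───┴───────┘

Path to Q:

┌───┬───┬─────────────────┬─┐
│A  │   │↱ → → → → → → → ↓│ │
│ ╷ ╵ ╷ │ ╶───┬─┐ ┌─────┐ ╵ │
│↓│   │ │↑ ← ↰│ │ │     │↳ ↓│
│ ├───┤ └───┐ ╵ │ └─┐ ╶─┴─┐ │
│↓│↱ ↓│     │↑ ↰│   │↓ ↰  │↓│
│ │ ╷ ├─────┴─╴ ├─╴ │ ╷ ╷ │ │
│↓│↑│↓│↱ → → → ↑│   │↓│↑│ │↓│
│ ╵ │ ╵ ┌─────┐ │ ┌─┘ │ └─┘ │
│↳ ↑│↳ ↑│     │ │ │  ↓│↑ ← ↲│
├───┴─┬─┘ ┌─┐ │ │ └─┐ └─────┤
│     │   │ │ │ │   │↳ → → Q│
│ ╶─┐ ╵ ┌─┘ │ │ ├─╴ ├───────┤
│   │   │   │ │ │   │       │
├─╴ ├───┤ ┌─┘ │ │ ╷ │ ╶─┬───┤
│   │   │ │   │ │ │ │   │   │
│ ┌─┘ ╷ │ ╵ ╶─┴─┘ │ ├─╴ │ ╶─┤
│ │   │ │         │ │   │   │
│ │ ┌─┘ │ ┌───────┤ │ ╶─┤ ╷ │
│ │ │   │ │       │ │   │ │ │
│ ╵ │ ┌─┘ │ ┌───┐ └─┴─┐ │ │ │
│   │ │   │ │   │     │ │ │ │
│ ┌─┤ └─┐ │ ├─╴ ├───╴ │ │ │ │
│ │ │   │ │ │   │     │ │ │ │
│ │ └─┐ └─┘ │ ╶─┤ ┌───┤ │ │ │
│ │   │     │   │ │   │ │ │ │
│ ╵ ╷ └─────┴─╴ │ ╵ ╷ ╵ └─┘ │
│   │           │   │       │
└───┴───────────┴───┴───────┘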